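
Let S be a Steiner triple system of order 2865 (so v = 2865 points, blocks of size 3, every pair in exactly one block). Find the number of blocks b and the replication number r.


An STS(v) is a 2-(v, 3, 1) BIBD: block size k = 3, λ = 1.
Replication: r(k − 1) = λ(v − 1) ⇒ r·2 = 2865 − 1 = 2864 ⇒ r = 1432.
Block count: bk = vr ⇒ b·3 = 2865·1432 = 4102680 ⇒ b = 1367560.

r = 1432, b = 1367560.


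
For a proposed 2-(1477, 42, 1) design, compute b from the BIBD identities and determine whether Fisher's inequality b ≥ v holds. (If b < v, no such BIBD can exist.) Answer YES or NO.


r = λ(v − 1)/(k − 1) = 1·1476/41 = 36.
b = vr/k = 1477·36/42 = 1266.
Fisher's inequality: b ≥ v ⇔ 1266 ≥ 1477? NO.

NO


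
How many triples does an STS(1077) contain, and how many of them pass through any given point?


An STS(v) is a 2-(v, 3, 1) BIBD: block size k = 3, λ = 1.
Replication: r(k − 1) = λ(v − 1) ⇒ r·2 = 1077 − 1 = 1076 ⇒ r = 538.
Block count: b = v(v − 1)/6 = 1077·1076/6 = 1158852/6 = 193142.

r = 538, b = 193142.


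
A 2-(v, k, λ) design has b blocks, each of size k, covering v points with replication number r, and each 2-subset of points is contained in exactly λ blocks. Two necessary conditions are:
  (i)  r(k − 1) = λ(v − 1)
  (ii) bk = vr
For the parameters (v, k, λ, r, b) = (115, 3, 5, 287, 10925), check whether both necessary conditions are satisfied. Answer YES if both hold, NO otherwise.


Condition (i): r(k − 1) = 287·2 = 574; λ(v − 1) = 5·114 = 570. Match? NO.
Condition (ii): bk = 10925·3 = 32775; vr = 115·287 = 33005. Match? NO.
Both conditions hold? NO.

NO


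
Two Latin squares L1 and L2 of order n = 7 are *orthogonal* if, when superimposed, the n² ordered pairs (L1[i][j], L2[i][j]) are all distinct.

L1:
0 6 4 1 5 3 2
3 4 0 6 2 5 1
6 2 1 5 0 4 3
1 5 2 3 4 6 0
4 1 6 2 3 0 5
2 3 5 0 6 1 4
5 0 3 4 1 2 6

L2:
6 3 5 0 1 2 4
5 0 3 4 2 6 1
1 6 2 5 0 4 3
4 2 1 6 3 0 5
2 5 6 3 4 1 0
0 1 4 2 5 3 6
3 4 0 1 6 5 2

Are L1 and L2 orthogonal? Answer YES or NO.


Form the n² = 49 superimposed pairs (L1[i][j], L2[i][j]), row by row (rows and columns indexed from 0):
row 0: (0,6) (6,3) (4,5) (1,0) (5,1) (3,2) (2,4)
row 1: (3,5) (4,0) (0,3) (6,4) (2,2) (5,6) (1,1)
row 2: (6,1) (2,6) (1,2) (5,5) (0,0) (4,4) (3,3)
row 3: (1,4) (5,2) (2,1) (3,6) (4,3) (6,0) (0,5)
row 4: (4,2) (1,5) (6,6) (2,3) (3,4) (0,1) (5,0)
row 5: (2,0) (3,1) (5,4) (0,2) (6,5) (1,3) (4,6)
row 6: (5,3) (0,4) (3,0) (4,1) (1,6) (2,5) (6,2)
Orthogonality requires all 49 pairs distinct.
Check by first coordinate: for each symbol s of L1, list the L2 entries in the n cells where L1 = s; they must all differ.
  L1 = 0: L2 entries (in reading order) 6, 3, 0, 5, 1, 2, 4 — all 7 distinct ✓
  L1 = 1: L2 entries (in reading order) 0, 1, 2, 4, 5, 3, 6 — all 7 distinct ✓
  L1 = 2: L2 entries (in reading order) 4, 2, 6, 1, 3, 0, 5 — all 7 distinct ✓
  L1 = 3: L2 entries (in reading order) 2, 5, 3, 6, 4, 1, 0 — all 7 distinct ✓
  L1 = 4: L2 entries (in reading order) 5, 0, 4, 3, 2, 6, 1 — all 7 distinct ✓
  L1 = 5: L2 entries (in reading order) 1, 6, 5, 2, 0, 4, 3 — all 7 distinct ✓
  L1 = 6: L2 entries (in reading order) 3, 4, 1, 0, 6, 5, 2 — all 7 distinct ✓
Every symbol of L1 meets every symbol of L2 exactly once, so all 49 pairs are distinct (49 of 49).
Conclusion: YES.

YES


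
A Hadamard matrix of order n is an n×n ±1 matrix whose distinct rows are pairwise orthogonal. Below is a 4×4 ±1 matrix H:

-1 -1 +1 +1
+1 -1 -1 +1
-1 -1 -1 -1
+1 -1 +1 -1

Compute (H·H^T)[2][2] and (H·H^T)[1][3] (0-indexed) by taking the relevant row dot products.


Row 1 of H: [1, -1, -1, 1].
Row 2 of H: [-1, -1, -1, -1].
Row 3 of H: [1, -1, 1, -1].
(H·H^T)[2][2] = Σ_j H[2][j]·H[2][j] = (-1)² + (-1)² + (-1)² + (-1)² = 1 + 1 + 1 + 1 = 4.
(H·H^T)[1][3] = Σ_j H[1][j]·H[3][j] = (1)·(1) + (-1)·(-1) + (-1)·(1) + (1)·(-1) = 1 + 1 + -1 + -1 = 0.
So rows 1 and 3 are orthogonal; the diagonal entry equals n = 4.

(2,2) entry = 4; (1,3) entry = 0.


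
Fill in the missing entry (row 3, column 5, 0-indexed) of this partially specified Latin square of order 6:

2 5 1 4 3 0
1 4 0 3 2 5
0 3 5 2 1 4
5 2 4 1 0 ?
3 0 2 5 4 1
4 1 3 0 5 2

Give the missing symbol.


Row 3 contains symbols [0, 1, 2, 4, 5] — missing [3].
Column 5 contains symbols [0, 1, 2, 4, 5] — missing [3].
The missing symbol must appear in both missing sets; intersection = [3].
Therefore the hidden value is 3.

Missing value = 3.


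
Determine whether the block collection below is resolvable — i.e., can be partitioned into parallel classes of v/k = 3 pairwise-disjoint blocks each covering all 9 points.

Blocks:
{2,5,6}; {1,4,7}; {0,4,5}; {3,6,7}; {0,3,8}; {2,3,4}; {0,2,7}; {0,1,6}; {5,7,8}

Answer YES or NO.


v = 9, block size k = 3, number of blocks = 9.
For resolvability, blocks must partition into parallel classes of size v/k = 3.
Total blocks must therefore be a multiple of 3: 9 = 3·3 + 0 ⇒ divisible ✓.
Consider block {0,4,5}. The only other block(s) in the collection disjoint from it are {3,6,7} — just 1 block(s). Any parallel class containing {0,4,5} would need 2 other blocks each disjoint from it, so no parallel class of size 3 can contain {0,4,5}.
Since every block must belong to some parallel class in a resolution, the collection cannot be partitioned into parallel classes.
Resolvable? NO.

NO


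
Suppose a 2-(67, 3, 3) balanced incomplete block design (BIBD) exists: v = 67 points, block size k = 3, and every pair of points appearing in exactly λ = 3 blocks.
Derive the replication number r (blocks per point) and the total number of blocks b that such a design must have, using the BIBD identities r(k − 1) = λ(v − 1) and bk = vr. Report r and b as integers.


Any 2-(v, k, λ) BIBD satisfies two necessary conditions:
  (i)  Each point sits in r blocks, and counting incidences through any fixed point gives r(k − 1) = λ(v − 1), so r = λ(v − 1)/(k − 1).
  (ii) Total incidences bk = vr, so b = vr/k.
Step 1: r = λ(v − 1)/(k − 1) = 3·(67 − 1)/(3 − 1) = 3·66/2 = 198/2 = 99.
Step 2: b = vr/k = 67·99/3 = 6633/3 = 2211.
Check integrality: r = 99 ∈ Z ✓, b = 2211 ∈ Z ✓.
(These identities are necessary conditions: they determine r and b for any design with these parameters, but do not by themselves prove that one exists.)

r = 99, b = 2211.


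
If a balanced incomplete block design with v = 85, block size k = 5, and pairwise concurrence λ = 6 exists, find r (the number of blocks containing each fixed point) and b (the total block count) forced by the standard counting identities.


Any 2-(v, k, λ) BIBD satisfies two necessary conditions:
  (i)  Each point sits in r blocks, and counting incidences through any fixed point gives r(k − 1) = λ(v − 1), so r = λ(v − 1)/(k − 1).
  (ii) Total incidences bk = vr, so b = vr/k.
Step 1: r = λ(v − 1)/(k − 1) = 6·(85 − 1)/(5 − 1) = 6·84/4 = 504/4 = 126.
Step 2: b = vr/k = 85·126/5 = 10710/5 = 2142.
Check integrality: r = 126 ∈ Z ✓, b = 2142 ∈ Z ✓.
(These identities are necessary conditions: they determine r and b for any design with these parameters, but do not by themselves prove that one exists.)

r = 126, b = 2142.


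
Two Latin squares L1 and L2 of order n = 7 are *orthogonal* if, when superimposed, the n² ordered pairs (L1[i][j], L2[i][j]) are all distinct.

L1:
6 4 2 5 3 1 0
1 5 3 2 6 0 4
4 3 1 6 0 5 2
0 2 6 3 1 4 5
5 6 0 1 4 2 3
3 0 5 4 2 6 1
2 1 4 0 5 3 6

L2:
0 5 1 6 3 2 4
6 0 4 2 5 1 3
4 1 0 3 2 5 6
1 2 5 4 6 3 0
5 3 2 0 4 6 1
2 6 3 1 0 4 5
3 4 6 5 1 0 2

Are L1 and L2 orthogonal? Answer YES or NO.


Form the n² = 49 superimposed pairs (L1[i][j], L2[i][j]), row by row (rows and columns indexed from 0):
row 0: (6,0) (4,5) (2,1) (5,6) (3,3) (1,2) (0,4)
row 1: (1,6) (5,0) (3,4) (2,2) (6,5) (0,1) (4,3)
row 2: (4,4) (3,1) (1,0) (6,3) (0,2) (5,5) (2,6)
row 3: (0,1) (2,2) (6,5) (3,4) (1,6) (4,3) (5,0)
row 4: (5,5) (6,3) (0,2) (1,0) (4,4) (2,6) (3,1)
row 5: (3,2) (0,6) (5,3) (4,1) (2,0) (6,4) (1,5)
row 6: (2,3) (1,4) (4,6) (0,5) (5,1) (3,0) (6,2)
Orthogonality requires all 49 pairs distinct.
But the pair (0,1) repeats: cell (1,5) has L1 = 0, L2 = 1, and cell (3,0) has L1 = 0, L2 = 1.
A repeated pair means some other pair never occurs (only 35 distinct pairs out of 49), so the squares are not orthogonal.
Conclusion: NO.

NO


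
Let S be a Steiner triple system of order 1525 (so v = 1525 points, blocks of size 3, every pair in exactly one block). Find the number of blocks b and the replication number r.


An STS(v) is a 2-(v, 3, 1) BIBD: block size k = 3, λ = 1.
Replication: r(k − 1) = λ(v − 1) ⇒ r·2 = 1525 − 1 = 1524 ⇒ r = 762.
Block count: bk = vr ⇒ b·3 = 1525·762 = 1162050 ⇒ b = 387350.

r = 762, b = 387350.


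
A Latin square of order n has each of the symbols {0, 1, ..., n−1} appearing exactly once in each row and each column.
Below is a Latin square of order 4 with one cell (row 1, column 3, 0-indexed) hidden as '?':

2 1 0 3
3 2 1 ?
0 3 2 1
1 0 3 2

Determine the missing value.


Row 1 contains symbols [1, 2, 3] — missing [0].
Column 3 contains symbols [1, 2, 3] — missing [0].
The missing symbol must appear in both missing sets; intersection = [0].
Therefore the hidden value is 0.

Missing value = 0.


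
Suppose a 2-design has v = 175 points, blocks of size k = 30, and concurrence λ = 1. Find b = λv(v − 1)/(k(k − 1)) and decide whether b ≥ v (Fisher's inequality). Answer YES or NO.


b = λv(v − 1)/(k(k − 1)) = 1·175·174/(30·29) = 30450/870 = 35.
Compare with v = 175: b < v, so Fisher's inequality fails.

NO


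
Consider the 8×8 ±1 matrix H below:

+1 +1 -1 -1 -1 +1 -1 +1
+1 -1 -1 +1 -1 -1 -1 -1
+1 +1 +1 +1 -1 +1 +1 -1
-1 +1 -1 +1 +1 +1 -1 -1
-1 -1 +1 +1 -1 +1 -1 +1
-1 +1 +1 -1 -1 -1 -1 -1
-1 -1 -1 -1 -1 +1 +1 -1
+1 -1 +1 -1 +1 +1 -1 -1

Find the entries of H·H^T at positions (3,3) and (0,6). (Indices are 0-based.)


Row 0 of H: [1, 1, -1, -1, -1, 1, -1, 1].
Row 3 of H: [-1, 1, -1, 1, 1, 1, -1, -1].
Row 6 of H: [-1, -1, -1, -1, -1, 1, 1, -1].
(H·H^T)[3][3] = Σ_j H[3][j]·H[3][j] = (-1)² + (1)² + (-1)² + (1)² + (1)² + (1)² + (-1)² + (-1)² = 1 + 1 + 1 + 1 + 1 + 1 + 1 + 1 = 8.
(H·H^T)[0][6] = Σ_j H[0][j]·H[6][j] = (1)·(-1) + (1)·(-1) + (-1)·(-1) + (-1)·(-1) + (-1)·(-1) + (1)·(1) + (-1)·(1) + (1)·(-1) = -1 + -1 + 1 + 1 + 1 + 1 + -1 + -1 = 0.
So rows 0 and 6 are orthogonal; the diagonal entry equals n = 8.

(3,3) entry = 8; (0,6) entry = 0.


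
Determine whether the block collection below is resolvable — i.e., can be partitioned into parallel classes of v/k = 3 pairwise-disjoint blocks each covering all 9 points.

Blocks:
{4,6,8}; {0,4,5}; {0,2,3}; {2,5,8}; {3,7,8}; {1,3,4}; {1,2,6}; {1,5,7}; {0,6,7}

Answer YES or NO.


v = 9, block size k = 3, number of blocks = 9.
For resolvability, blocks must partition into parallel classes of size v/k = 3.
Total blocks must therefore be a multiple of 3: 9 = 3·3 + 0 ⇒ divisible ✓.
Greedy packing gives 3 candidate class(es). Each should be a full parallel class (size 3, covers all 9 points).
  Class 1 (3 blocks): {4,6,8}; {0,2,3}; {1,5,7}. Points covered: [0, 1, 2, 3, 4, 5, 6, 7, 8].
  Class 2 (3 blocks): {0,4,5}; {3,7,8}; {1,2,6}. Points covered: [0, 1, 2, 3, 4, 5, 6, 7, 8].
  Class 3 (3 blocks): {2,5,8}; {1,3,4}; {0,6,7}. Points covered: [0, 1, 2, 3, 4, 5, 6, 7, 8].
All classes full (size 3)? YES. All classes cover every point? YES.
Resolvable? YES.

YES


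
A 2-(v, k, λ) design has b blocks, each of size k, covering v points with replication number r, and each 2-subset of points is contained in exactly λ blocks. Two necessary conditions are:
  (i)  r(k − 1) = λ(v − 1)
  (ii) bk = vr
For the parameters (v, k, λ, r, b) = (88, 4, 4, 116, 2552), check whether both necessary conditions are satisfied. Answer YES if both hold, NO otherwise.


Condition (i): r(k − 1) = 116·3 = 348; λ(v − 1) = 4·87 = 348. Match? YES.
Condition (ii): bk = 2552·4 = 10208; vr = 88·116 = 10208. Match? YES.
Both conditions hold? YES.

YES


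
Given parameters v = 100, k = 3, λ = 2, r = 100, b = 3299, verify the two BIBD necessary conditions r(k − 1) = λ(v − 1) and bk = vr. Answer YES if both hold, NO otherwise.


Condition (i): r(k − 1) = 100·2 = 200; λ(v − 1) = 2·99 = 198. Match? NO.
Condition (ii): bk = 3299·3 = 9897; vr = 100·100 = 10000. Match? NO.
Both conditions hold? NO.

NO


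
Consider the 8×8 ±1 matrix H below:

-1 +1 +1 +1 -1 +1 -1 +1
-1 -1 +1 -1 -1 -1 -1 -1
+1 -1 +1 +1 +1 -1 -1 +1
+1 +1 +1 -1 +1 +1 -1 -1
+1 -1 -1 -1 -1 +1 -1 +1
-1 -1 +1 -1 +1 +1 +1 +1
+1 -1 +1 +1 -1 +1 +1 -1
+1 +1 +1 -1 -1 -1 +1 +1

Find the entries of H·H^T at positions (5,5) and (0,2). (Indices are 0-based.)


Row 0 of H: [-1, 1, 1, 1, -1, 1, -1, 1].
Row 2 of H: [1, -1, 1, 1, 1, -1, -1, 1].
Row 5 of H: [-1, -1, 1, -1, 1, 1, 1, 1].
(H·H^T)[5][5] = Σ_j H[5][j]·H[5][j] = (-1)² + (-1)² + (1)² + (-1)² + (1)² + (1)² + (1)² + (1)² = 1 + 1 + 1 + 1 + 1 + 1 + 1 + 1 = 8.
(H·H^T)[0][2] = Σ_j H[0][j]·H[2][j] = (-1)·(1) + (1)·(-1) + (1)·(1) + (1)·(1) + (-1)·(1) + (1)·(-1) + (-1)·(-1) + (1)·(1) = -1 + -1 + 1 + 1 + -1 + -1 + 1 + 1 = 0.
So rows 0 and 2 are orthogonal; the diagonal entry equals n = 8.

(5,5) entry = 8; (0,2) entry = 0.


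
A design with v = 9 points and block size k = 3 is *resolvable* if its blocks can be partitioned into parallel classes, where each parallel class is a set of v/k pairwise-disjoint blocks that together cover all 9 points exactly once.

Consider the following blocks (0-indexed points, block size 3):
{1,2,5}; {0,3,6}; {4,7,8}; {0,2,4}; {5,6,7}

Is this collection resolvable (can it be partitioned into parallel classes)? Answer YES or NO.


v = 9, block size k = 3, number of blocks = 5.
For resolvability, blocks must partition into parallel classes of size v/k = 3.
Total blocks must therefore be a multiple of 3: 5 = 3·1 + 2 ⇒ not divisible ✗.
Resolvable? NO.

NO


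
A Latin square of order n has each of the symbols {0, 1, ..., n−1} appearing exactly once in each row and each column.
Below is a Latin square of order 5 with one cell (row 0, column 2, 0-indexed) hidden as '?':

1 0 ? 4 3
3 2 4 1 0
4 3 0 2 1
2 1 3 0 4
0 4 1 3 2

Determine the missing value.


Row 0 contains symbols [0, 1, 3, 4] — missing [2].
Column 2 contains symbols [0, 1, 3, 4] — missing [2].
The missing symbol must appear in both missing sets; intersection = [2].
Therefore the hidden value is 2.

Missing value = 2.


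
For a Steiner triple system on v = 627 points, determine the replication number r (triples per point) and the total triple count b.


An STS(v) is a 2-(v, 3, 1) BIBD: block size k = 3, λ = 1.
Replication: r(k − 1) = λ(v − 1) ⇒ r·2 = 627 − 1 = 626 ⇒ r = 313.
Block count: b = v(v − 1)/6 = 627·626/6 = 392502/6 = 65417.
(Check via bk = vr: 65417·3 = 196251 = 627·313 = 196251 ✓.)

r = 313, b = 65417.


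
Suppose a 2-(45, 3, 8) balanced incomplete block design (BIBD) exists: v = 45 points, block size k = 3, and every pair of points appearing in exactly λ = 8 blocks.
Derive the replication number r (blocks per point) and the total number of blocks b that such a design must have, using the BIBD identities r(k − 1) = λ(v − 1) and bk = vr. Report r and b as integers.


Any 2-(v, k, λ) BIBD satisfies two necessary conditions:
  (i)  Each point sits in r blocks, and counting incidences through any fixed point gives r(k − 1) = λ(v − 1), so r = λ(v − 1)/(k − 1).
  (ii) Total incidences bk = vr, so b = vr/k.
Step 1: r = λ(v − 1)/(k − 1) = 8·(45 − 1)/(3 − 1) = 8·44/2 = 352/2 = 176.
Step 2: b = vr/k = 45·176/3 = 7920/3 = 2640.
Check integrality: r = 176 ∈ Z ✓, b = 2640 ∈ Z ✓.
(These identities are necessary conditions: they determine r and b for any design with these parameters, but do not by themselves prove that one exists.)

r = 176, b = 2640.


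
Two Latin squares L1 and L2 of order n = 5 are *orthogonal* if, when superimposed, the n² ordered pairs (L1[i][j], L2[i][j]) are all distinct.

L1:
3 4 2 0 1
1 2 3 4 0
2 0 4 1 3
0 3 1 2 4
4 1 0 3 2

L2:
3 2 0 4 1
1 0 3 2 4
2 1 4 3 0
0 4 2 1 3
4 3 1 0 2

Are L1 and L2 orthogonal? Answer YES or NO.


Form the n² = 25 superimposed pairs (L1[i][j], L2[i][j]), row by row (rows and columns indexed from 0):
row 0: (3,3) (4,2) (2,0) (0,4) (1,1)
row 1: (1,1) (2,0) (3,3) (4,2) (0,4)
row 2: (2,2) (0,1) (4,4) (1,3) (3,0)
row 3: (0,0) (3,4) (1,2) (2,1) (4,3)
row 4: (4,4) (1,3) (0,1) (3,0) (2,2)
Orthogonality requires all 25 pairs distinct.
But the pair (1,1) repeats: cell (0,4) has L1 = 1, L2 = 1, and cell (1,0) has L1 = 1, L2 = 1.
A repeated pair means some other pair never occurs (only 15 distinct pairs out of 25), so the squares are not orthogonal.
Conclusion: NO.

NO


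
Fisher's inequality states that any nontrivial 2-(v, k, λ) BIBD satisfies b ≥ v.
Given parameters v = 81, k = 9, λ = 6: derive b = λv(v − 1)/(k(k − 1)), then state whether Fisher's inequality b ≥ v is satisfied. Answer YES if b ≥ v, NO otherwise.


b = λv(v − 1)/(k(k − 1)) = 6·81·80/(9·8) = 38880/72 = 540.
Compare with v = 81: b ≥ v, so Fisher's inequality holds.

YES


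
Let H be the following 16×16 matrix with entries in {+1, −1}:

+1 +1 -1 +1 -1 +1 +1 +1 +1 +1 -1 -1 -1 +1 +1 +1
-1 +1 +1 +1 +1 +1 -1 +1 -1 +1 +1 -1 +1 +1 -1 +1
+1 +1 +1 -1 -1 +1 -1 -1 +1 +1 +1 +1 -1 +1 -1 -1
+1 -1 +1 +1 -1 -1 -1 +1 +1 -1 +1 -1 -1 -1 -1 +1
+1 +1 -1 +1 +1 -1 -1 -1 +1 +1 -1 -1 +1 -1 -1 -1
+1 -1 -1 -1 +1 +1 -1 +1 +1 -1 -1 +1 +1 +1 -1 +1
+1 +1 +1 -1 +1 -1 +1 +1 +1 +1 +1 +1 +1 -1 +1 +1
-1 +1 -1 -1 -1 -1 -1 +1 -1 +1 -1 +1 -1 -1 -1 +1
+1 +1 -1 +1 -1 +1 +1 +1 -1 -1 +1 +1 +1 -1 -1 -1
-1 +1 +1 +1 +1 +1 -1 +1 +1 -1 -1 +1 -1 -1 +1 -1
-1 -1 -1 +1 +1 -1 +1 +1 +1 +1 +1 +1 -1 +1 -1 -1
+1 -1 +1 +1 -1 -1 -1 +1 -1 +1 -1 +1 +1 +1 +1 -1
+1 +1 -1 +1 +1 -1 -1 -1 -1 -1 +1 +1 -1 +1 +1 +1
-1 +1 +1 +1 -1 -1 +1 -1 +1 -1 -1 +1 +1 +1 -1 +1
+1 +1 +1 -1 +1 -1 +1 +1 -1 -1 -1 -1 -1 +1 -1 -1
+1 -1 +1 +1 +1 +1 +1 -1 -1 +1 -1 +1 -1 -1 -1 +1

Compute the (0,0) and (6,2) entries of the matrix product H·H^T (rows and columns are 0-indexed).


Row 0 of H: [1, 1, -1, 1, -1, 1, 1, 1, 1, 1, -1, -1, -1, 1, 1, 1].
Row 2 of H: [1, 1, 1, -1, -1, 1, -1, -1, 1, 1, 1, 1, -1, 1, -1, -1].
Row 6 of H: [1, 1, 1, -1, 1, -1, 1, 1, 1, 1, 1, 1, 1, -1, 1, 1].
(H·H^T)[0][0] = Σ_j H[0][j]·H[0][j] = (1)² + (1)² + (-1)² + (1)² + (-1)² + (1)² + (1)² + (1)² + (1)² + (1)² + (-1)² + (-1)² + (-1)² + (1)² + (1)² + (1)² = 1 + 1 + 1 + 1 + 1 + 1 + 1 + 1 + 1 + 1 + 1 + 1 + 1 + 1 + 1 + 1 = 16.
(H·H^T)[6][2] = Σ_j H[6][j]·H[2][j] = (1)·(1) + (1)·(1) + (1)·(1) + (-1)·(-1) + (1)·(-1) + (-1)·(1) + (1)·(-1) + (1)·(-1) + (1)·(1) + (1)·(1) + (1)·(1) + (1)·(1) + (1)·(-1) + (-1)·(1) + (1)·(-1) + (1)·(-1) = 1 + 1 + 1 + 1 + -1 + -1 + -1 + -1 + 1 + 1 + 1 + 1 + -1 + -1 + -1 + -1 = 0.
So rows 6 and 2 are orthogonal; the diagonal entry equals n = 16.

(0,0) entry = 16; (6,2) entry = 0.


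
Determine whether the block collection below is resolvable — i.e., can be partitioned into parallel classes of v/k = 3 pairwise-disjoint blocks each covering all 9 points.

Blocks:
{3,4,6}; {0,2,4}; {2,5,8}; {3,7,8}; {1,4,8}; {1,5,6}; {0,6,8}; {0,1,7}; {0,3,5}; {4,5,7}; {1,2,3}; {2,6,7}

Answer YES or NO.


v = 9, block size k = 3, number of blocks = 12.
For resolvability, blocks must partition into parallel classes of size v/k = 3.
Total blocks must therefore be a multiple of 3: 12 = 3·4 + 0 ⇒ divisible ✓.
Greedy packing gives 4 candidate class(es). Each should be a full parallel class (size 3, covers all 9 points).
  Class 1 (3 blocks): {3,4,6}; {2,5,8}; {0,1,7}. Points covered: [0, 1, 2, 3, 4, 5, 6, 7, 8].
  Class 2 (3 blocks): {0,2,4}; {3,7,8}; {1,5,6}. Points covered: [0, 1, 2, 3, 4, 5, 6, 7, 8].
  Class 3 (3 blocks): {1,4,8}; {0,3,5}; {2,6,7}. Points covered: [0, 1, 2, 3, 4, 5, 6, 7, 8].
  Class 4 (3 blocks): {0,6,8}; {4,5,7}; {1,2,3}. Points covered: [0, 1, 2, 3, 4, 5, 6, 7, 8].
All classes full (size 3)? YES. All classes cover every point? YES.
Resolvable? YES.

YES


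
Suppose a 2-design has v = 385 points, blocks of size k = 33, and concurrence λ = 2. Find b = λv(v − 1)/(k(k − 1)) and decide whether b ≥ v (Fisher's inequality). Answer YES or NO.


b = λv(v − 1)/(k(k − 1)) = 2·385·384/(33·32) = 295680/1056 = 280.
Compare with v = 385: b < v, so Fisher's inequality fails.

NO


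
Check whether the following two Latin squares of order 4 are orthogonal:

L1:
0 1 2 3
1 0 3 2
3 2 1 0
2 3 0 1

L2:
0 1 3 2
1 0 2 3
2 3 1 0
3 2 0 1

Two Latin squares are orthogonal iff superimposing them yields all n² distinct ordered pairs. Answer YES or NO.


Form the n² = 16 superimposed pairs (L1[i][j], L2[i][j]), row by row (rows and columns indexed from 0):
row 0: (0,0) (1,1) (2,3) (3,2)
row 1: (1,1) (0,0) (3,2) (2,3)
row 2: (3,2) (2,3) (1,1) (0,0)
row 3: (2,3) (3,2) (0,0) (1,1)
Orthogonality requires all 16 pairs distinct.
But the pair (1,1) repeats: cell (0,1) has L1 = 1, L2 = 1, and cell (1,0) has L1 = 1, L2 = 1.
A repeated pair means some other pair never occurs (only 4 distinct pairs out of 16), so the squares are not orthogonal.
Conclusion: NO.

NO


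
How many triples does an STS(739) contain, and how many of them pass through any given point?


An STS(v) is a 2-(v, 3, 1) BIBD: block size k = 3, λ = 1.
Replication: r(k − 1) = λ(v − 1) ⇒ r·2 = 739 − 1 = 738 ⇒ r = 369.
Block count: bk = vr ⇒ b·3 = 739·369 = 272691 ⇒ b = 90897.
(Check via b = v(v − 1)/6 = 739·738/6 = 545382/6 = 90897.)

r = 369, b = 90897.


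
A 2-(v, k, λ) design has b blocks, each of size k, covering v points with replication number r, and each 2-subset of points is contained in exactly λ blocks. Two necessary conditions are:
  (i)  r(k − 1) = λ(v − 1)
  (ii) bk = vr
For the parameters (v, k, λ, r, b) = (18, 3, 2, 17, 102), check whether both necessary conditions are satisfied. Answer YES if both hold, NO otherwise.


Condition (i): r(k − 1) = 17·2 = 34; λ(v − 1) = 2·17 = 34. Match? YES.
Condition (ii): bk = 102·3 = 306; vr = 18·17 = 306. Match? YES.
Both conditions hold? YES.

YES


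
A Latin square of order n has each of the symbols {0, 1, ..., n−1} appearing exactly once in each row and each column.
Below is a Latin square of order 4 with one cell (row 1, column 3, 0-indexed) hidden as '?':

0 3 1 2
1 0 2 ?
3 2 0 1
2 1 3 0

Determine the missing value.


Row 1 contains symbols [0, 1, 2] — missing [3].
Column 3 contains symbols [0, 1, 2] — missing [3].
The missing symbol must appear in both missing sets; intersection = [3].
Therefore the hidden value is 3.

Missing value = 3.


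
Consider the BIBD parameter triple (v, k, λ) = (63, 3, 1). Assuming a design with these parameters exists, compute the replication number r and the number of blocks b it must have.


Any 2-(v, k, λ) BIBD satisfies two necessary conditions:
  (i)  Each point sits in r blocks, and counting incidences through any fixed point gives r(k − 1) = λ(v − 1), so r = λ(v − 1)/(k − 1).
  (ii) Total incidences bk = vr, so b = vr/k.
Step 1: r = λ(v − 1)/(k − 1) = 1·(63 − 1)/(3 − 1) = 1·62/2 = 62/2 = 31.
Step 2: b = vr/k = 63·31/3 = 1953/3 = 651.
Check integrality: r = 31 ∈ Z ✓, b = 651 ∈ Z ✓.
(These identities are necessary conditions: they determine r and b for any design with these parameters, but do not by themselves prove that one exists.)

r = 31, b = 651.


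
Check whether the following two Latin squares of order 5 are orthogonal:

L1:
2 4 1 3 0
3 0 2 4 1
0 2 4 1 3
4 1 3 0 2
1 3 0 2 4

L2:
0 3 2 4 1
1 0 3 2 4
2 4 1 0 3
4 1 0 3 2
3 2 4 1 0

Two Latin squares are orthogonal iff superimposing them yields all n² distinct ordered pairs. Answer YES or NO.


Form the n² = 25 superimposed pairs (L1[i][j], L2[i][j]), row by row (rows and columns indexed from 0):
row 0: (2,0) (4,3) (1,2) (3,4) (0,1)
row 1: (3,1) (0,0) (2,3) (4,2) (1,4)
row 2: (0,2) (2,4) (4,1) (1,0) (3,3)
row 3: (4,4) (1,1) (3,0) (0,3) (2,2)
row 4: (1,3) (3,2) (0,4) (2,1) (4,0)
Orthogonality requires all 25 pairs distinct.
Check by first coordinate: for each symbol s of L1, list the L2 entries in the n cells where L1 = s; they must all differ.
  L1 = 0: L2 entries (in reading order) 1, 0, 2, 3, 4 — all 5 distinct ✓
  L1 = 1: L2 entries (in reading order) 2, 4, 0, 1, 3 — all 5 distinct ✓
  L1 = 2: L2 entries (in reading order) 0, 3, 4, 2, 1 — all 5 distinct ✓
  L1 = 3: L2 entries (in reading order) 4, 1, 3, 0, 2 — all 5 distinct ✓
  L1 = 4: L2 entries (in reading order) 3, 2, 1, 4, 0 — all 5 distinct ✓
Every symbol of L1 meets every symbol of L2 exactly once, so all 25 pairs are distinct (25 of 25).
Conclusion: YES.

YES


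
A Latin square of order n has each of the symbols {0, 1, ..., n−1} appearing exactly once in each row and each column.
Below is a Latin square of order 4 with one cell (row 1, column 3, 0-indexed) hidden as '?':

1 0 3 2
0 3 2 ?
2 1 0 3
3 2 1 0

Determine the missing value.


Row 1 contains symbols [0, 2, 3] — missing [1].
Column 3 contains symbols [0, 2, 3] — missing [1].
The missing symbol must appear in both missing sets; intersection = [1].
Therefore the hidden value is 1.

Missing value = 1.


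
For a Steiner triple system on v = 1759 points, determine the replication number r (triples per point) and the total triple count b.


An STS(v) is a 2-(v, 3, 1) BIBD: block size k = 3, λ = 1.
Replication: r(k − 1) = λ(v − 1) ⇒ r·2 = 1759 − 1 = 1758 ⇒ r = 879.
Block count: b = v(v − 1)/6 = 1759·1758/6 = 3092322/6 = 515387.

r = 879, b = 515387.


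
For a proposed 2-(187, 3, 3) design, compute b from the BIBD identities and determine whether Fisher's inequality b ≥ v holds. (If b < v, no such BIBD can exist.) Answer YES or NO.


b = λv(v − 1)/(k(k − 1)) = 3·187·186/(3·2) = 104346/6 = 17391.
Compare with v = 187: b ≥ v, so Fisher's inequality holds.

YES


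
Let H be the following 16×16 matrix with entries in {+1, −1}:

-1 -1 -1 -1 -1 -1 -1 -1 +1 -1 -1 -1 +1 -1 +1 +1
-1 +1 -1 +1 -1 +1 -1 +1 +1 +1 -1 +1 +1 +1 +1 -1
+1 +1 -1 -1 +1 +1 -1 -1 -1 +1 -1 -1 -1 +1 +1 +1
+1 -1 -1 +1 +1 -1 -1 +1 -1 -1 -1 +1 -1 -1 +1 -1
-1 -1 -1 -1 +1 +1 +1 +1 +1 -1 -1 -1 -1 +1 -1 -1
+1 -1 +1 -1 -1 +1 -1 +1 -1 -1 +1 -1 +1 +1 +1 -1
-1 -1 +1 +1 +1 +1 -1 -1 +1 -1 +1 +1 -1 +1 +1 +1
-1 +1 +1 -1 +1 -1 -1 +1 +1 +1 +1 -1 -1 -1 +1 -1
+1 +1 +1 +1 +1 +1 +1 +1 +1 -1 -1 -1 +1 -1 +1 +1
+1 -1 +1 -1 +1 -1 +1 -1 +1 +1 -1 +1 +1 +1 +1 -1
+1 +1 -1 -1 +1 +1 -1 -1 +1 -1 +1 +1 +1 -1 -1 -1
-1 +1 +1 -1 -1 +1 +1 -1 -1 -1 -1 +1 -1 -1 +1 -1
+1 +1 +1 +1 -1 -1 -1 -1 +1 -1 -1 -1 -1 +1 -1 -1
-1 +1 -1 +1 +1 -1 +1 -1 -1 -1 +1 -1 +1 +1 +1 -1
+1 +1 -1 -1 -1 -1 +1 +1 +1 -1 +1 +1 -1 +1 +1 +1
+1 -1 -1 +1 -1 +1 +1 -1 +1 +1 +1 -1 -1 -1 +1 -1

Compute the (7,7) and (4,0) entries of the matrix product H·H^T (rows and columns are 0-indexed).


Row 0 of H: [-1, -1, -1, -1, -1, -1, -1, -1, 1, -1, -1, -1, 1, -1, 1, 1].
Row 4 of H: [-1, -1, -1, -1, 1, 1, 1, 1, 1, -1, -1, -1, -1, 1, -1, -1].
Row 7 of H: [-1, 1, 1, -1, 1, -1, -1, 1, 1, 1, 1, -1, -1, -1, 1, -1].
(H·H^T)[7][7] = Σ_j H[7][j]·H[7][j] = (-1)² + (1)² + (1)² + (-1)² + (1)² + (-1)² + (-1)² + (1)² + (1)² + (1)² + (1)² + (-1)² + (-1)² + (-1)² + (1)² + (-1)² = 1 + 1 + 1 + 1 + 1 + 1 + 1 + 1 + 1 + 1 + 1 + 1 + 1 + 1 + 1 + 1 = 16.
(H·H^T)[4][0] = Σ_j H[4][j]·H[0][j] = (-1)·(-1) + (-1)·(-1) + (-1)·(-1) + (-1)·(-1) + (1)·(-1) + (1)·(-1) + (1)·(-1) + (1)·(-1) + (1)·(1) + (-1)·(-1) + (-1)·(-1) + (-1)·(-1) + (-1)·(1) + (1)·(-1) + (-1)·(1) + (-1)·(1) = 1 + 1 + 1 + 1 + -1 + -1 + -1 + -1 + 1 + 1 + 1 + 1 + -1 + -1 + -1 + -1 = 0.
So rows 4 and 0 are orthogonal; the diagonal entry equals n = 16.

(7,7) entry = 16; (4,0) entry = 0.


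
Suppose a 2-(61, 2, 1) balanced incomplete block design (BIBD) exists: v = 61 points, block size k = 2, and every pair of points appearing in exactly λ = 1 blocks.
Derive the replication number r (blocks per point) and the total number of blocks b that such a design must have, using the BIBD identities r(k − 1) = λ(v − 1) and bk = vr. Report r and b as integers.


Any 2-(v, k, λ) BIBD satisfies two necessary conditions:
  (i)  Each point sits in r blocks, and counting incidences through any fixed point gives r(k − 1) = λ(v − 1), so r = λ(v − 1)/(k − 1).
  (ii) Total incidences bk = vr, so b = vr/k.
Step 1: r = λ(v − 1)/(k − 1) = 1·(61 − 1)/(2 − 1) = 1·60/1 = 60/1 = 60.
Step 2: b = vr/k = 61·60/2 = 3660/2 = 1830.
Check integrality: r = 60 ∈ Z ✓, b = 1830 ∈ Z ✓.
(These identities are necessary conditions: they determine r and b for any design with these parameters, but do not by themselves prove that one exists.)

r = 60, b = 1830.


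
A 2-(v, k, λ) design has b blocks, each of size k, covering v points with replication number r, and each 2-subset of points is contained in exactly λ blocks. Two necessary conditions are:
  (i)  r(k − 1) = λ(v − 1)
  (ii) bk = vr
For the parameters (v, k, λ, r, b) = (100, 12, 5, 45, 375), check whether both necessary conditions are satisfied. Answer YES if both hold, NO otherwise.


Condition (i): r(k − 1) = 45·11 = 495; λ(v − 1) = 5·99 = 495. Match? YES.
Condition (ii): bk = 375·12 = 4500; vr = 100·45 = 4500. Match? YES.
Both conditions hold? YES.

YES


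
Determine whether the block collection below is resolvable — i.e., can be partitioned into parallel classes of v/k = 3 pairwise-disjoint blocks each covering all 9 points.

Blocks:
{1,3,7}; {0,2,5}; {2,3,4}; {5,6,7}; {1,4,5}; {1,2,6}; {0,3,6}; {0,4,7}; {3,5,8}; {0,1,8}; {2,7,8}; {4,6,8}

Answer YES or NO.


v = 9, block size k = 3, number of blocks = 12.
For resolvability, blocks must partition into parallel classes of size v/k = 3.
Total blocks must therefore be a multiple of 3: 12 = 3·4 + 0 ⇒ divisible ✓.
Greedy packing gives 4 candidate class(es). Each should be a full parallel class (size 3, covers all 9 points).
  Class 1 (3 blocks): {1,3,7}; {0,2,5}; {4,6,8}. Points covered: [0, 1, 2, 3, 4, 5, 6, 7, 8].
  Class 2 (3 blocks): {2,3,4}; {5,6,7}; {0,1,8}. Points covered: [0, 1, 2, 3, 4, 5, 6, 7, 8].
  Class 3 (3 blocks): {1,4,5}; {0,3,6}; {2,7,8}. Points covered: [0, 1, 2, 3, 4, 5, 6, 7, 8].
  Class 4 (3 blocks): {1,2,6}; {0,4,7}; {3,5,8}. Points covered: [0, 1, 2, 3, 4, 5, 6, 7, 8].
All classes full (size 3)? YES. All classes cover every point? YES.
Resolvable? YES.

YES


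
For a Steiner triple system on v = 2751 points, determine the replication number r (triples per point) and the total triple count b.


An STS(v) is a 2-(v, 3, 1) BIBD: block size k = 3, λ = 1.
Replication: r(k − 1) = λ(v − 1) ⇒ r·2 = 2751 − 1 = 2750 ⇒ r = 1375.
Block count: bk = vr ⇒ b·3 = 2751·1375 = 3782625 ⇒ b = 1260875.

r = 1375, b = 1260875.


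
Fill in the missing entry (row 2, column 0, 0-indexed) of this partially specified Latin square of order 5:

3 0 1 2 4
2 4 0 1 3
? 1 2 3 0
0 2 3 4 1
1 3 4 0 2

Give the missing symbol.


Row 2 contains symbols [0, 1, 2, 3] — missing [4].
Column 0 contains symbols [0, 1, 2, 3] — missing [4].
The missing symbol must appear in both missing sets; intersection = [4].
Therefore the hidden value is 4.

Missing value = 4.


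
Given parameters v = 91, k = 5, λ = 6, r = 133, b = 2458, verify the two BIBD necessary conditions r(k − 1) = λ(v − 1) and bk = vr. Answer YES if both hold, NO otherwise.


Condition (i): r(k − 1) = 133·4 = 532; λ(v − 1) = 6·90 = 540. Match? NO.
Condition (ii): bk = 2458·5 = 12290; vr = 91·133 = 12103. Match? NO.
Both conditions hold? NO.

NO


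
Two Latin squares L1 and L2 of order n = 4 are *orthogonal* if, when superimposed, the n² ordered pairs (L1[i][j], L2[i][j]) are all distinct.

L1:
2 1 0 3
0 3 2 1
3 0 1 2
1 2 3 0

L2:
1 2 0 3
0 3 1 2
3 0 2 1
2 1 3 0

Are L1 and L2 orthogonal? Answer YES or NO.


Form the n² = 16 superimposed pairs (L1[i][j], L2[i][j]), row by row (rows and columns indexed from 0):
row 0: (2,1) (1,2) (0,0) (3,3)
row 1: (0,0) (3,3) (2,1) (1,2)
row 2: (3,3) (0,0) (1,2) (2,1)
row 3: (1,2) (2,1) (3,3) (0,0)
Orthogonality requires all 16 pairs distinct.
But the pair (0,0) repeats: cell (0,2) has L1 = 0, L2 = 0, and cell (1,0) has L1 = 0, L2 = 0.
A repeated pair means some other pair never occurs (only 4 distinct pairs out of 16), so the squares are not orthogonal.
Conclusion: NO.

NO


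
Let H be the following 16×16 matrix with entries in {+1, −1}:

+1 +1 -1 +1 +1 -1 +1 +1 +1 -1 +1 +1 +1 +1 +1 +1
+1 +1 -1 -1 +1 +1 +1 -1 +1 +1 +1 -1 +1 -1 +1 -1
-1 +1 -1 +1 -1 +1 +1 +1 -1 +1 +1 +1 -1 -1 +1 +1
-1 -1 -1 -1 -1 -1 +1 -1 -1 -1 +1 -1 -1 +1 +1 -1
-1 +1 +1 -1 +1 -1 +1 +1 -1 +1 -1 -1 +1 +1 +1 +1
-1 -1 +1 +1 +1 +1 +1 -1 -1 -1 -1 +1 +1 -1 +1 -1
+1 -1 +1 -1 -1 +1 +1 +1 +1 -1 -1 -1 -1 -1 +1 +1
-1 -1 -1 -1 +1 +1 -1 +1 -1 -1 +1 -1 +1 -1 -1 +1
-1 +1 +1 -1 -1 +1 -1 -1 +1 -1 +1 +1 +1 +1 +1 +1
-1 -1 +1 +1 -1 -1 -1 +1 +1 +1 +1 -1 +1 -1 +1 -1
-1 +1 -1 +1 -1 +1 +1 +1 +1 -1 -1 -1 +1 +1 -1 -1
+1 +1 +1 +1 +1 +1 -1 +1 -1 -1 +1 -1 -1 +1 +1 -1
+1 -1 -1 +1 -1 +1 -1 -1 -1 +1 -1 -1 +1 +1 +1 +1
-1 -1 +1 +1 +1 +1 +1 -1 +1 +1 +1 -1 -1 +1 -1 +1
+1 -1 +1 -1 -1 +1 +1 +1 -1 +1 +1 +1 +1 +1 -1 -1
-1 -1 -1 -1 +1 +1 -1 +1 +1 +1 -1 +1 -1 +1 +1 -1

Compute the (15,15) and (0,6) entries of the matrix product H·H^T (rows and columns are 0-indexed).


Row 0 of H: [1, 1, -1, 1, 1, -1, 1, 1, 1, -1, 1, 1, 1, 1, 1, 1].
Row 6 of H: [1, -1, 1, -1, -1, 1, 1, 1, 1, -1, -1, -1, -1, -1, 1, 1].
Row 15 of H: [-1, -1, -1, -1, 1, 1, -1, 1, 1, 1, -1, 1, -1, 1, 1, -1].
(H·H^T)[15][15] = Σ_j H[15][j]·H[15][j] = (-1)² + (-1)² + (-1)² + (-1)² + (1)² + (1)² + (-1)² + (1)² + (1)² + (1)² + (-1)² + (1)² + (-1)² + (1)² + (1)² + (-1)² = 1 + 1 + 1 + 1 + 1 + 1 + 1 + 1 + 1 + 1 + 1 + 1 + 1 + 1 + 1 + 1 = 16.
(H·H^T)[0][6] = Σ_j H[0][j]·H[6][j] = (1)·(1) + (1)·(-1) + (-1)·(1) + (1)·(-1) + (1)·(-1) + (-1)·(1) + (1)·(1) + (1)·(1) + (1)·(1) + (-1)·(-1) + (1)·(-1) + (1)·(-1) + (1)·(-1) + (1)·(-1) + (1)·(1) + (1)·(1) = 1 + -1 + -1 + -1 + -1 + -1 + 1 + 1 + 1 + 1 + -1 + -1 + -1 + -1 + 1 + 1 = -2.
Rows 0 and 6 are not orthogonal (dot product = -2 ≠ 0), so H is not a Hadamard matrix.

(15,15) entry = 16; (0,6) entry = -2.


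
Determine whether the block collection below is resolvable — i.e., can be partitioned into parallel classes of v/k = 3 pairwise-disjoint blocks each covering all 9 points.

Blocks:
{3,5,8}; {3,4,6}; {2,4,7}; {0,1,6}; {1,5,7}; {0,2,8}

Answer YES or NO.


v = 9, block size k = 3, number of blocks = 6.
For resolvability, blocks must partition into parallel classes of size v/k = 3.
Total blocks must therefore be a multiple of 3: 6 = 3·2 + 0 ⇒ divisible ✓.
Greedy packing gives 2 candidate class(es). Each should be a full parallel class (size 3, covers all 9 points).
  Class 1 (3 blocks): {3,5,8}; {2,4,7}; {0,1,6}. Points covered: [0, 1, 2, 3, 4, 5, 6, 7, 8].
  Class 2 (3 blocks): {3,4,6}; {1,5,7}; {0,2,8}. Points covered: [0, 1, 2, 3, 4, 5, 6, 7, 8].
All classes full (size 3)? YES. All classes cover every point? YES.
Resolvable? YES.

YES


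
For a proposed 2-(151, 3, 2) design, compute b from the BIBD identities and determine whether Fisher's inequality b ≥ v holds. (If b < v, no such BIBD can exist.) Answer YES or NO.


b = λv(v − 1)/(k(k − 1)) = 2·151·150/(3·2) = 45300/6 = 7550.
Compare with v = 151: b ≥ v, so Fisher's inequality holds.

YES


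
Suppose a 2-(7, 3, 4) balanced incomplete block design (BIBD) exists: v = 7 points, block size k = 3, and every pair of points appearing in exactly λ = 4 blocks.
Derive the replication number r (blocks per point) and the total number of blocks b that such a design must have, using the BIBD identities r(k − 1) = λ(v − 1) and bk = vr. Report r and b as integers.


Any 2-(v, k, λ) BIBD satisfies two necessary conditions:
  (i)  Each point sits in r blocks, and counting incidences through any fixed point gives r(k − 1) = λ(v − 1), so r = λ(v − 1)/(k − 1).
  (ii) Total incidences bk = vr, so b = vr/k.
Step 1: r = λ(v − 1)/(k − 1) = 4·(7 − 1)/(3 − 1) = 4·6/2 = 24/2 = 12.
Step 2: b = vr/k = 7·12/3 = 84/3 = 28.
Check integrality: r = 12 ∈ Z ✓, b = 28 ∈ Z ✓.
(These identities are necessary conditions: they determine r and b for any design with these parameters, but do not by themselves prove that one exists.)

r = 12, b = 28.


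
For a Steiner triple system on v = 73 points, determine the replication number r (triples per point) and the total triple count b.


An STS(v) is a 2-(v, 3, 1) BIBD: block size k = 3, λ = 1.
Replication: r(k − 1) = λ(v − 1) ⇒ r·2 = 73 − 1 = 72 ⇒ r = 36.
Block count: b = v(v − 1)/6 = 73·72/6 = 5256/6 = 876.

r = 36, b = 876.


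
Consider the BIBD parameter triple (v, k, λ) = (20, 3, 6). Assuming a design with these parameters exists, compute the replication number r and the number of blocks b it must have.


Any 2-(v, k, λ) BIBD satisfies two necessary conditions:
  (i)  Each point sits in r blocks, and counting incidences through any fixed point gives r(k − 1) = λ(v − 1), so r = λ(v − 1)/(k − 1).
  (ii) Total incidences bk = vr, so b = vr/k.
Step 1: r = λ(v − 1)/(k − 1) = 6·(20 − 1)/(3 − 1) = 6·19/2 = 114/2 = 57.
Step 2: b = vr/k = 20·57/3 = 1140/3 = 380.
Check integrality: r = 57 ∈ Z ✓, b = 380 ∈ Z ✓.
(These identities are necessary conditions: they determine r and b for any design with these parameters, but do not by themselves prove that one exists.)

r = 57, b = 380.


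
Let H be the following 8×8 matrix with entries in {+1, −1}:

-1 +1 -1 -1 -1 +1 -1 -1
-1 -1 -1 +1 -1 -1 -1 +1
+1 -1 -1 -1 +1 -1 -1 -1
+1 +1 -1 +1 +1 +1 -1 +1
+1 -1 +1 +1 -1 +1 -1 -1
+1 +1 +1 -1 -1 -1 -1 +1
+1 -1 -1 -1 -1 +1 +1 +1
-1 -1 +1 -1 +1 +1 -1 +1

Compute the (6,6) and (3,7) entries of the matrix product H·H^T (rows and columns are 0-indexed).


Row 3 of H: [1, 1, -1, 1, 1, 1, -1, 1].
Row 6 of H: [1, -1, -1, -1, -1, 1, 1, 1].
Row 7 of H: [-1, -1, 1, -1, 1, 1, -1, 1].
(H·H^T)[6][6] = Σ_j H[6][j]·H[6][j] = (1)² + (-1)² + (-1)² + (-1)² + (-1)² + (1)² + (1)² + (1)² = 1 + 1 + 1 + 1 + 1 + 1 + 1 + 1 = 8.
(H·H^T)[3][7] = Σ_j H[3][j]·H[7][j] = (1)·(-1) + (1)·(-1) + (-1)·(1) + (1)·(-1) + (1)·(1) + (1)·(1) + (-1)·(-1) + (1)·(1) = -1 + -1 + -1 + -1 + 1 + 1 + 1 + 1 = 0.
So rows 3 and 7 are orthogonal; the diagonal entry equals n = 8.

(6,6) entry = 8; (3,7) entry = 0.


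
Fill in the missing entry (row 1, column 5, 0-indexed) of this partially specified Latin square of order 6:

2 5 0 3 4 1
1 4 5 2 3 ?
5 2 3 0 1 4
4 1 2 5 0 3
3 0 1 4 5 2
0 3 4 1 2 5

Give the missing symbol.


Row 1 contains symbols [1, 2, 3, 4, 5] — missing [0].
Column 5 contains symbols [1, 2, 3, 4, 5] — missing [0].
The missing symbol must appear in both missing sets; intersection = [0].
Therefore the hidden value is 0.

Missing value = 0.


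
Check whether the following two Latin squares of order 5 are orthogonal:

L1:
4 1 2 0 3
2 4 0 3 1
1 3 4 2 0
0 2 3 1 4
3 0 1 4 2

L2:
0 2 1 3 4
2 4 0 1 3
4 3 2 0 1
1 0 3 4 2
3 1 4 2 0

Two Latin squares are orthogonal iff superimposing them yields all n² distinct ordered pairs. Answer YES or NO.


Form the n² = 25 superimposed pairs (L1[i][j], L2[i][j]), row by row (rows and columns indexed from 0):
row 0: (4,0) (1,2) (2,1) (0,3) (3,4)
row 1: (2,2) (4,4) (0,0) (3,1) (1,3)
row 2: (1,4) (3,3) (4,2) (2,0) (0,1)
row 3: (0,1) (2,0) (3,3) (1,4) (4,2)
row 4: (3,3) (0,1) (1,4) (4,2) (2,0)
Orthogonality requires all 25 pairs distinct.
But the pair (0,1) repeats: cell (2,4) has L1 = 0, L2 = 1, and cell (3,0) has L1 = 0, L2 = 1.
A repeated pair means some other pair never occurs (only 15 distinct pairs out of 25), so the squares are not orthogonal.
Conclusion: NO.

NO


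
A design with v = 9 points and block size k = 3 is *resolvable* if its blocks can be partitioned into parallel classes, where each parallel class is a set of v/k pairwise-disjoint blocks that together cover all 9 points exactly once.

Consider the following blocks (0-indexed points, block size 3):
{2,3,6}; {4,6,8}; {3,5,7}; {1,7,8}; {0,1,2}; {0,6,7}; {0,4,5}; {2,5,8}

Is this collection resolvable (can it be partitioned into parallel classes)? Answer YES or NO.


v = 9, block size k = 3, number of blocks = 8.
For resolvability, blocks must partition into parallel classes of size v/k = 3.
Total blocks must therefore be a multiple of 3: 8 = 3·2 + 2 ⇒ not divisible ✗.
Resolvable? NO.

NO
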